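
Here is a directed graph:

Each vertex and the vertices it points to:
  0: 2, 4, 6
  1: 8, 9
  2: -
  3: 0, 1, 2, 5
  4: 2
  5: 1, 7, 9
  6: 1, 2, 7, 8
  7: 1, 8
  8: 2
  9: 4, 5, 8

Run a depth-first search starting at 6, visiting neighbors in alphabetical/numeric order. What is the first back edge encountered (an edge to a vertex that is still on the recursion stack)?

5->1

DFS from 6 (visiting neighbors in alphabetical/numeric order); mark gray on enter, black on exit:
6 gray
  1 gray
    8 gray
      2 gray
      2 black
    8 black
    9 gray
      4 gray
        4→2: 2 black — skip
      4 black
      5 gray
        5→1: 1 is gray → back edge
First back edge: 5 → 1.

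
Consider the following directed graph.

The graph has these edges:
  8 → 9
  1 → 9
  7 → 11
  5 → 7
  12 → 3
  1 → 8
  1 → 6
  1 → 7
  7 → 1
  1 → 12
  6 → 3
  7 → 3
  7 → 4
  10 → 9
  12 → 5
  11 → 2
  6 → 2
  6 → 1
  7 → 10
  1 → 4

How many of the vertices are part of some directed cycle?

5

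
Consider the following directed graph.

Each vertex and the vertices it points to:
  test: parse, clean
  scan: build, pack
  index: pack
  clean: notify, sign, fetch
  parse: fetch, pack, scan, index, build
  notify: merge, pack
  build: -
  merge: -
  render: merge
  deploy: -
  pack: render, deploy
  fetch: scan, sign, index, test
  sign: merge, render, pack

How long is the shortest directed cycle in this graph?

3

For each vertex v, BFS finds the shortest path from v back to v.
The shortest such closed walk is fetch → test → parse → fetch, length 3.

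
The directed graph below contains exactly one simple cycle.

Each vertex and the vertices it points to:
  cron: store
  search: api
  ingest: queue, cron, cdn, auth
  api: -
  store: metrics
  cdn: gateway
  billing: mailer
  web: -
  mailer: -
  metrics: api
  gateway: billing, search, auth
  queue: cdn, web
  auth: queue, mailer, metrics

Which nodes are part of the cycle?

cdn, auth, queue, gateway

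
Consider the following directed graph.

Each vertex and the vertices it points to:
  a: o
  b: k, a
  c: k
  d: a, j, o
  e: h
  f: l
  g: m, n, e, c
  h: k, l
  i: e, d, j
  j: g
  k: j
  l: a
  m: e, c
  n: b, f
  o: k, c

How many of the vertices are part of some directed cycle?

13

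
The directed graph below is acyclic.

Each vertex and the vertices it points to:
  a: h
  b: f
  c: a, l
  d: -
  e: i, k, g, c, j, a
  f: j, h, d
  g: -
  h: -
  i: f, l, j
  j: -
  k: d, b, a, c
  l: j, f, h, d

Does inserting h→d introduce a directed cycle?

No

Adding h→d creates a cycle iff d can already reach h.
Explore from d: no path reaches h. The graph stays acyclic.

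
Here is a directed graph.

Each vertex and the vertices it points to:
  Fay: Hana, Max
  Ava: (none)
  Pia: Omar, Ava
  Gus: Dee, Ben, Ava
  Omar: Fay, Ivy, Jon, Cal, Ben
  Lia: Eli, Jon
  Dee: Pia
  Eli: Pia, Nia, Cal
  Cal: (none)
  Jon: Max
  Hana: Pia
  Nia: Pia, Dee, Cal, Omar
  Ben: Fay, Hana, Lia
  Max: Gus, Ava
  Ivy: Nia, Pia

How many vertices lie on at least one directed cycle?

13

A vertex is on a directed cycle iff it belongs to a strongly connected component of size ≥ 2 (or has a self-loop).
The vertices on cycles are {Ben, Dee, Eli, Fay, Gus, Ivy, Jon, Lia, Max, Nia, Pia, Hana, Omar} — 13 in total.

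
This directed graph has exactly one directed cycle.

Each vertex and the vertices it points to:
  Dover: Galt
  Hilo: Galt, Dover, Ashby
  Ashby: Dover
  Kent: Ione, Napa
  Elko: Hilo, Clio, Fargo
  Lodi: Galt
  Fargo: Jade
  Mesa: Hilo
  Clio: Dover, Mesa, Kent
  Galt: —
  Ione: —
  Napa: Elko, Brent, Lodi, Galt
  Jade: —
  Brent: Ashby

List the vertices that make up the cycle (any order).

DFS with gray/black marking from Elko:
Elko gray
  Hilo gray
    Galt gray
    Galt black
    Dover gray
      Dover→Galt: Galt black — skip
    Dover black
    Ashby gray
      Ashby→Dover: Dover black — skip
    Ashby black
  Hilo black
  Clio gray
    Clio→Dover: Dover black — skip
    Mesa gray
      Mesa→Hilo: Hilo black — skip
    Mesa black
    Kent gray
      Ione gray
      Ione black
      Napa gray
        Napa→Elko: Elko is gray → back edge
Back edge closes the cycle Elko → Clio → Kent → Napa → Elko; its vertices are {Clio, Elko, Kent, Napa}.

Clio, Elko, Kent, Napa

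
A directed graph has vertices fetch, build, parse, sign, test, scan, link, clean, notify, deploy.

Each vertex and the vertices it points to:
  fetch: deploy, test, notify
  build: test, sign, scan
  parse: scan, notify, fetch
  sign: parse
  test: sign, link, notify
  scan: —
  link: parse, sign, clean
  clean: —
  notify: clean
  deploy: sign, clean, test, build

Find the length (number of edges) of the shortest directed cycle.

For each vertex v, BFS finds the shortest path from v back to v.
The shortest such closed walk is deploy → sign → parse → fetch → deploy, length 4.

4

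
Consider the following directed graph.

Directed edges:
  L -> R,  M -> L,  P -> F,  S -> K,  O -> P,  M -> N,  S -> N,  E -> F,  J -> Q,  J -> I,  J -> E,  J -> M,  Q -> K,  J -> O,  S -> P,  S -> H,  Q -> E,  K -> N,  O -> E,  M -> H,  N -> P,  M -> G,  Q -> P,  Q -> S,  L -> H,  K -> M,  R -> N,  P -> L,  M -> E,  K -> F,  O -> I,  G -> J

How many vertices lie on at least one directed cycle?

10

A vertex is on a directed cycle iff it belongs to a strongly connected component of size ≥ 2 (or has a self-loop).
The vertices on cycles are {G, J, K, L, M, N, P, Q, R, S} — 10 in total.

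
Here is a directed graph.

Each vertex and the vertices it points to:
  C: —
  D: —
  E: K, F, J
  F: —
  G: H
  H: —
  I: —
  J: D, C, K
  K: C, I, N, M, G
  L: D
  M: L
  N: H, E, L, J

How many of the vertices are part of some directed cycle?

4

A vertex is on a directed cycle iff it belongs to a strongly connected component of size ≥ 2 (or has a self-loop).
The vertices on cycles are {E, J, K, N} — 4 in total.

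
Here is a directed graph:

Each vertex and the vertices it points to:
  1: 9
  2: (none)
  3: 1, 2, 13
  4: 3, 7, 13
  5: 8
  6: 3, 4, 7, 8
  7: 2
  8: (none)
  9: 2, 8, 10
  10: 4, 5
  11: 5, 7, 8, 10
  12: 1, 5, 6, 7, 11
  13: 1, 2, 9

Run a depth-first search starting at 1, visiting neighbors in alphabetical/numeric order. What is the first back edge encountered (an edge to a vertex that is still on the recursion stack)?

DFS from 1 (visiting neighbors in alphabetical/numeric order); mark gray on enter, black on exit:
1 gray
  9 gray
    2 gray
    2 black
    8 gray
    8 black
    10 gray
      4 gray
        3 gray
          3→1: 1 is gray → back edge
First back edge: 3 → 1.

3->1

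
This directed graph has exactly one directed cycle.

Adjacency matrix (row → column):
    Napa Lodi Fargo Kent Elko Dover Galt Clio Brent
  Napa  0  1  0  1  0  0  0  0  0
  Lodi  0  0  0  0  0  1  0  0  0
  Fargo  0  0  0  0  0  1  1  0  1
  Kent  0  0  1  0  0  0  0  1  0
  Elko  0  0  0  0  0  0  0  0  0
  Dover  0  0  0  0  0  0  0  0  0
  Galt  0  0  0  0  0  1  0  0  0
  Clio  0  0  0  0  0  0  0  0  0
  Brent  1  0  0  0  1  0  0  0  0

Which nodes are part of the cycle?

Kent, Napa, Brent, Fargo

DFS with gray/black marking from Kent:
Kent gray
  Clio gray
  Clio black
  Fargo gray
    Brent gray
      Elko gray
      Elko black
      Napa gray
        Napa→Kent: Kent is gray → back edge
Back edge closes the cycle Kent → Fargo → Brent → Napa → Kent; its vertices are {Kent, Napa, Brent, Fargo}.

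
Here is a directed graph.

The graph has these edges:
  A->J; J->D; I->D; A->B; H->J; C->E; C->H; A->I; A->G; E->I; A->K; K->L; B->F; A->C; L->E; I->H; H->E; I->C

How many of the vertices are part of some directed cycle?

4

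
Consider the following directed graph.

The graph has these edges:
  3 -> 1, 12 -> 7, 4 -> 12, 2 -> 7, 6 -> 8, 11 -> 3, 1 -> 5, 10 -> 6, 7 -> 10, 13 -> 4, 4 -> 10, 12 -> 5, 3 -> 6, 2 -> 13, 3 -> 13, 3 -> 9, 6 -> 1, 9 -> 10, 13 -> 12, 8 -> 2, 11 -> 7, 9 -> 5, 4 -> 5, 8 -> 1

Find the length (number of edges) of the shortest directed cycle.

For each vertex v, BFS finds the shortest path from v back to v.
The shortest such closed walk is 6 → 8 → 2 → 7 → 10 → 6, length 5.

5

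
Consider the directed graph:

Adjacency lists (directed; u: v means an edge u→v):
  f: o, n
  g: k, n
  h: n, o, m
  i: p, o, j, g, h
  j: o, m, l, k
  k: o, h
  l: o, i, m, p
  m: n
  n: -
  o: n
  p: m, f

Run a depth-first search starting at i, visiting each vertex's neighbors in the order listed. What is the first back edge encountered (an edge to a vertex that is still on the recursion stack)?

DFS from i (visiting each vertex's neighbors in the order listed); mark gray on enter, black on exit:
i gray
  p gray
    m gray
      n gray
      n black
    m black
    f gray
      o gray
        o→n: n black — skip
      o black
      f→n: n black — skip
    f black
  p black
  i→o: o black — skip
  j gray
    j→o: o black — skip
    j→m: m black — skip
    l gray
      l→o: o black — skip
      l→i: i is gray → back edge
First back edge: l → i.

l→i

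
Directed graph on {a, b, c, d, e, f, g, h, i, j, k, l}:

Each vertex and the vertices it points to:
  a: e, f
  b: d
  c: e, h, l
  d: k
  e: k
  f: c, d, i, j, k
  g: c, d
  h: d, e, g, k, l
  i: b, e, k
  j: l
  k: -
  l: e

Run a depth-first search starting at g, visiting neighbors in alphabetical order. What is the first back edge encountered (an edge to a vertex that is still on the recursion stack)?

DFS from g (visiting neighbors in alphabetical order); mark gray on enter, black on exit:
g gray
  c gray
    e gray
      k gray
      k black
    e black
    h gray
      d gray
        d→k: k black — skip
      d black
      h→e: e black — skip
      h→g: g is gray → back edge
First back edge: h → g.

h→g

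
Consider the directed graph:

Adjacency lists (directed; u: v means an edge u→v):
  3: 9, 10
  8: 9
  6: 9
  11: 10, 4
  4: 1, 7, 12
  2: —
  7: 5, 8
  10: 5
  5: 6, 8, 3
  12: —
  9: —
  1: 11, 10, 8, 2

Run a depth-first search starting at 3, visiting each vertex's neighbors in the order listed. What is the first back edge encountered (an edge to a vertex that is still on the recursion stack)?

DFS from 3 (visiting each vertex's neighbors in the order listed); mark gray on enter, black on exit:
3 gray
  9 gray
  9 black
  10 gray
    5 gray
      6 gray
        6→9: 9 black — skip
      6 black
      8 gray
        8→9: 9 black — skip
      8 black
      5→3: 3 is gray → back edge
First back edge: 5 → 3.

5→3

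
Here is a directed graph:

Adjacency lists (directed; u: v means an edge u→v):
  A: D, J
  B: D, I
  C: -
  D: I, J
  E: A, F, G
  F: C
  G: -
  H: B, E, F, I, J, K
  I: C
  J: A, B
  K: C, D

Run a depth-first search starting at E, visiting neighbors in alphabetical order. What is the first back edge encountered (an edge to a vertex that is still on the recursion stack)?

DFS from E (visiting neighbors in alphabetical order); mark gray on enter, black on exit:
E gray
  A gray
    D gray
      I gray
        C gray
        C black
      I black
      J gray
        J→A: A is gray → back edge
First back edge: J → A.

J→A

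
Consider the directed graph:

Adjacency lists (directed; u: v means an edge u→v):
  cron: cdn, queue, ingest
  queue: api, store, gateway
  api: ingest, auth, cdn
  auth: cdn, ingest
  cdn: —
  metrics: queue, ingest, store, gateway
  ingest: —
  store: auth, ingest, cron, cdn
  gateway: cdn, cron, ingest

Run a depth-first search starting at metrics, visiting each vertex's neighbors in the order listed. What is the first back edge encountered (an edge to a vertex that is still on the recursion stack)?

cron→queue

DFS from metrics (visiting each vertex's neighbors in the order listed); mark gray on enter, black on exit:
metrics gray
  queue gray
    api gray
      ingest gray
      ingest black
      auth gray
        cdn gray
        cdn black
        auth→ingest: ingest black — skip
      auth black
      api→cdn: cdn black — skip
    api black
    store gray
      store→auth: auth black — skip
      store→ingest: ingest black — skip
      cron gray
        cron→cdn: cdn black — skip
        cron→queue: queue is gray → back edge
First back edge: cron → queue.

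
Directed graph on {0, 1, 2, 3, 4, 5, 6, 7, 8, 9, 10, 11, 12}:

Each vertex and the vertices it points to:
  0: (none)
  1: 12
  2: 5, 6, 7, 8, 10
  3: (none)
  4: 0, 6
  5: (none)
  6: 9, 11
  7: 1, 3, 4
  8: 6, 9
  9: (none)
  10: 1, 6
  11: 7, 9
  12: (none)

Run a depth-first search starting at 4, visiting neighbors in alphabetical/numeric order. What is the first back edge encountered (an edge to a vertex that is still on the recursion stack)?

7→4

DFS from 4 (visiting neighbors in alphabetical/numeric order); mark gray on enter, black on exit:
4 gray
  0 gray
  0 black
  6 gray
    9 gray
    9 black
    11 gray
      7 gray
        1 gray
          12 gray
          12 black
        1 black
        3 gray
        3 black
        7→4: 4 is gray → back edge
First back edge: 7 → 4.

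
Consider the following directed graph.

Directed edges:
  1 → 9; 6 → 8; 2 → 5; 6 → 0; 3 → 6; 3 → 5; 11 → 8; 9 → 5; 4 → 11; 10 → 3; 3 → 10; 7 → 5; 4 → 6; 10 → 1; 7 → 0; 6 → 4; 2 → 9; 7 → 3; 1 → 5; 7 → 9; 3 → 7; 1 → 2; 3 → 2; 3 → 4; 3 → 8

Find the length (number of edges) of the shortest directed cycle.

2

For each vertex v, BFS finds the shortest path from v back to v.
The shortest such closed walk is 3 → 7 → 3, length 2.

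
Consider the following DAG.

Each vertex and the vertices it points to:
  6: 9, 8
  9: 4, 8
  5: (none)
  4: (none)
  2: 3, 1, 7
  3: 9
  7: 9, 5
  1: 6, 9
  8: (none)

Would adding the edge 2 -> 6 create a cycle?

No

Adding 2→6 creates a cycle iff 6 can already reach 2.
Explore from 6: no path reaches 2. The graph stays acyclic.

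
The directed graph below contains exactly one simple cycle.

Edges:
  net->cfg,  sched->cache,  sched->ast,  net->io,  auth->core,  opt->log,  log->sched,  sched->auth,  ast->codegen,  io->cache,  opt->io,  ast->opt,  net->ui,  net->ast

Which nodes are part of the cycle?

DFS with gray/black marking from ast:
ast gray
  opt gray
    log gray
      sched gray
        auth gray
          core gray
          core black
        auth black
        sched→ast: ast is gray → back edge
Back edge closes the cycle ast → opt → log → sched → ast; its vertices are {ast, log, opt, sched}.

ast, log, opt, sched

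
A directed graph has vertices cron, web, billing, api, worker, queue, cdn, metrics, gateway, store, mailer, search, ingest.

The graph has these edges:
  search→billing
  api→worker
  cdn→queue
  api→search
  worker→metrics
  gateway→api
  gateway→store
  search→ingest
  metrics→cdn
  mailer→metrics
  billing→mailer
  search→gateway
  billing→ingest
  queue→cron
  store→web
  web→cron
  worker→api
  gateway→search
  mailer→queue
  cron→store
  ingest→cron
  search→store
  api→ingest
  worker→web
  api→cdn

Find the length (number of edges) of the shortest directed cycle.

2

For each vertex v, BFS finds the shortest path from v back to v.
The shortest such closed walk is search → gateway → search, length 2.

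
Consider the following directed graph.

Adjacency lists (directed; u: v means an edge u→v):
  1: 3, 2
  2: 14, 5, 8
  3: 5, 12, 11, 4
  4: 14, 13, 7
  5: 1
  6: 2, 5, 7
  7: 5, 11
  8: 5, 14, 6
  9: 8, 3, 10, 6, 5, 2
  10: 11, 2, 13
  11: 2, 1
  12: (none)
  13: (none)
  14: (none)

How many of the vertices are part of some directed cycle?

9

A vertex is on a directed cycle iff it belongs to a strongly connected component of size ≥ 2 (or has a self-loop).
The vertices on cycles are {1, 2, 3, 4, 5, 6, 7, 8, 11} — 9 in total.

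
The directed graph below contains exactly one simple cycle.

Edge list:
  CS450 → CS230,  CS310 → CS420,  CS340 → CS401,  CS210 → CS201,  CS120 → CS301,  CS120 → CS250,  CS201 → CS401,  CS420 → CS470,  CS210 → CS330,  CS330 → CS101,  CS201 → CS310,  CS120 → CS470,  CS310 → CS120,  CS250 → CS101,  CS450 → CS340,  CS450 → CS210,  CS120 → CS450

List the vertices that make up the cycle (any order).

CS120, CS201, CS210, CS310, CS450

DFS with gray/black marking from CS310:
CS310 gray
  CS120 gray
    CS470 gray
    CS470 black
    CS450 gray
      CS340 gray
        CS401 gray
        CS401 black
      CS340 black
      CS210 gray
        CS330 gray
          CS101 gray
          CS101 black
        CS330 black
        CS201 gray
          CS201→CS401: CS401 black — skip
          CS201→CS310: CS310 is gray → back edge
Back edge closes the cycle CS310 → CS120 → CS450 → CS210 → CS201 → CS310; its vertices are {CS120, CS201, CS210, CS310, CS450}.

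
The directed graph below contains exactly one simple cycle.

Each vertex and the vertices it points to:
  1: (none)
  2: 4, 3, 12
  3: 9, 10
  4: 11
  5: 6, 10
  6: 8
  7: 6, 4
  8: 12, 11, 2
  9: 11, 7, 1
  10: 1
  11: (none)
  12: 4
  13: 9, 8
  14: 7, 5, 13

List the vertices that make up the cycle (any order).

DFS with gray/black marking from 8:
8 gray
  12 gray
    4 gray
      11 gray
      11 black
    4 black
  12 black
  8→11: 11 black — skip
  2 gray
    2→4: 4 black — skip
    3 gray
      9 gray
        9→11: 11 black — skip
        7 gray
          6 gray
            6→8: 8 is gray → back edge
Back edge closes the cycle 8 → 2 → 3 → 9 → 7 → 6 → 8; its vertices are {2, 3, 6, 7, 8, 9}.

2, 3, 6, 7, 8, 9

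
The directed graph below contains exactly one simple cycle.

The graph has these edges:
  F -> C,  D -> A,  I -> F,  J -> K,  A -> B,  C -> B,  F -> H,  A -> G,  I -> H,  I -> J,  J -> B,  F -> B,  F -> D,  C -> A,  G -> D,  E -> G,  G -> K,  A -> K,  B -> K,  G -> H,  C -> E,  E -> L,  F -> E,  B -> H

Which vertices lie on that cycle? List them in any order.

A, D, G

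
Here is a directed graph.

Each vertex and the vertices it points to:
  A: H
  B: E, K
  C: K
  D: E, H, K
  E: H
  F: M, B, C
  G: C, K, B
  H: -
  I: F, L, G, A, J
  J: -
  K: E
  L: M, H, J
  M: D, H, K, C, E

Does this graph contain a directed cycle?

No

DFS with white/gray/black marking, starting from F:
F gray
  M gray
    D gray
      E gray
        H gray
        H black
      E black
      D→H: H black — skip
      K gray
        K→E: E black — skip
      K black
    D black
    M→H: H black — skip
    M→K: K black — skip
    C gray
      C→K: K black — skip
    C black
    M→E: E black — skip
  M black
  B gray
    B→E: E black — skip
    B→K: K black — skip
  B black
  F→C: C black — skip
F black
A gray
  A→H: H black — skip
A black
G gray
  G→C: C black — skip
  G→K: K black — skip
  G→B: B black — skip
G black
I gray
  I→F: F black — skip
  L gray
    L→M: M black — skip
    L→H: H black — skip
    J gray
    J black
  L black
  I→G: G black — skip
  I→A: A black — skip
  I→J: J black — skip
I black
Every edge goes to a white or black vertex — no back edge, so the graph is acyclic.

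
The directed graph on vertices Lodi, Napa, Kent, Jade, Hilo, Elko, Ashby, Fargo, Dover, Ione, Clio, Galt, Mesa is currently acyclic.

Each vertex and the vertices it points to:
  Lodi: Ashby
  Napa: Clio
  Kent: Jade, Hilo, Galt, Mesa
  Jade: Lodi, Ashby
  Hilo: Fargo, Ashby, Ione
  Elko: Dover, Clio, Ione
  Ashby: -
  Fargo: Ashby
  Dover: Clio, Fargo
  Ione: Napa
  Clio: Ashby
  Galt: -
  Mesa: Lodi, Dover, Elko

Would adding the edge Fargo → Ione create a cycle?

Adding Fargo→Ione creates a cycle iff Ione can already reach Fargo.
Explore from Ione: no path reaches Fargo. The graph stays acyclic.

No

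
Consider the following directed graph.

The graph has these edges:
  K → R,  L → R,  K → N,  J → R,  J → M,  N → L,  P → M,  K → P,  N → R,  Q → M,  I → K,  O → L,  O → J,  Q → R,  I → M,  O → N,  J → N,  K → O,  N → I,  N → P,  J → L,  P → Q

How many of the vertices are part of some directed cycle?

5

A vertex is on a directed cycle iff it belongs to a strongly connected component of size ≥ 2 (or has a self-loop).
The vertices on cycles are {I, J, K, N, O} — 5 in total.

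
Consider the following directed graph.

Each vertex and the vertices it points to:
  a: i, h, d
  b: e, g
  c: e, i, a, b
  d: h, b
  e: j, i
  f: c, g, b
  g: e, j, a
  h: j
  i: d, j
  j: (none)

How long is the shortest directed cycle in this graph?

For each vertex v, BFS finds the shortest path from v back to v.
The shortest such closed walk is g → a → d → b → g, length 4.

4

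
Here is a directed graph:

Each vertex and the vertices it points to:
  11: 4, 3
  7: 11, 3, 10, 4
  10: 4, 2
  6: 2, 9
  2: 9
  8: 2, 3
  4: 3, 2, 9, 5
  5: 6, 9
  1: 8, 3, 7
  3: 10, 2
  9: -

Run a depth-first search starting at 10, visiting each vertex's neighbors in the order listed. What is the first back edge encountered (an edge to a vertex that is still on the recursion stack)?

3→10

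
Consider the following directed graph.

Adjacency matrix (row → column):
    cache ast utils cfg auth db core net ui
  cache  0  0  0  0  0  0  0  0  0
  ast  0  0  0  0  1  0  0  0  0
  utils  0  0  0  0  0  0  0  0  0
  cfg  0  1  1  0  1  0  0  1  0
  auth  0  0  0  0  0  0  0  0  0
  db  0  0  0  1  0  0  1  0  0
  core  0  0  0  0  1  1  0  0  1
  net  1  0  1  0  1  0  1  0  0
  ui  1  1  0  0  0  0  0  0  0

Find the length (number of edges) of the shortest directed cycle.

For each vertex v, BFS finds the shortest path from v back to v.
The shortest such closed walk is core → db → core, length 2.

2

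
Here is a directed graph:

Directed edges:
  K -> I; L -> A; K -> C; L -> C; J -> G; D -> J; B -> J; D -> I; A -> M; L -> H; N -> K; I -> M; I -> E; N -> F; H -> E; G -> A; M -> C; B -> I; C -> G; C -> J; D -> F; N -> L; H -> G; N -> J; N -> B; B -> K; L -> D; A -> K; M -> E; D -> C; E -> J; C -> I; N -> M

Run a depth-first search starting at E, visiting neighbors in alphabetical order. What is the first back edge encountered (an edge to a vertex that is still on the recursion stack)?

DFS from E (visiting neighbors in alphabetical order); mark gray on enter, black on exit:
E gray
  J gray
    G gray
      A gray
        K gray
          C gray
            C→G: G is gray → back edge
First back edge: C → G.

C→G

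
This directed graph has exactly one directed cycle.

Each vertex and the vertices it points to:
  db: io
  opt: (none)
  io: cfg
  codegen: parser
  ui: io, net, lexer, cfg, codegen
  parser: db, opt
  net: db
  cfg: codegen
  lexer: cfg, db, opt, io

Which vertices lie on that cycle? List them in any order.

DFS with gray/black marking from codegen:
codegen gray
  parser gray
    db gray
      io gray
        cfg gray
          cfg→codegen: codegen is gray → back edge
Back edge closes the cycle codegen → parser → db → io → cfg → codegen; its vertices are {db, io, cfg, parser, codegen}.

db, io, cfg, parser, codegen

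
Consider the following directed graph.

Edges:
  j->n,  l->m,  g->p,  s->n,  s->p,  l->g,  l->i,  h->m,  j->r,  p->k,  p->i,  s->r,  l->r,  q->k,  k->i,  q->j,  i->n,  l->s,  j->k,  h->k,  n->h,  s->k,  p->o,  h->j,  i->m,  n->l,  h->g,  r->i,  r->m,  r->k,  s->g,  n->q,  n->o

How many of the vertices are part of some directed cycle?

11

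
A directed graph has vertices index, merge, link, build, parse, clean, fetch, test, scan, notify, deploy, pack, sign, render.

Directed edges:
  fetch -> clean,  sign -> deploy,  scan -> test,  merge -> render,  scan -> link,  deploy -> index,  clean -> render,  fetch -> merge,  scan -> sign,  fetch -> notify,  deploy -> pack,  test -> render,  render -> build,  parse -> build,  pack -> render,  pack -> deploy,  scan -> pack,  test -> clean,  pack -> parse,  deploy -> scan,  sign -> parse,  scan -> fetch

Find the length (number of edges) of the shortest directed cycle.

For each vertex v, BFS finds the shortest path from v back to v.
The shortest such closed walk is deploy → pack → deploy, length 2.

2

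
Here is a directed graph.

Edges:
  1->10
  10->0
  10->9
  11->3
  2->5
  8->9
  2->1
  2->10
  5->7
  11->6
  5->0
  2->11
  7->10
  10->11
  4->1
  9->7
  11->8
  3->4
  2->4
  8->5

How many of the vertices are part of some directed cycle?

9

A vertex is on a directed cycle iff it belongs to a strongly connected component of size ≥ 2 (or has a self-loop).
The vertices on cycles are {1, 3, 4, 5, 7, 8, 9, 10, 11} — 9 in total.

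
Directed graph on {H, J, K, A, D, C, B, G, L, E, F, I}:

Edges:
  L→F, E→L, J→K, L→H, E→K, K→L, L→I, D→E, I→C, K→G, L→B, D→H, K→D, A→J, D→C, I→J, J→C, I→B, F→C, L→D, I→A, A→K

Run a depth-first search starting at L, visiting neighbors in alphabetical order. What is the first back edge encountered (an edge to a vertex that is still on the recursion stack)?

DFS from L (visiting neighbors in alphabetical order); mark gray on enter, black on exit:
L gray
  B gray
  B black
  D gray
    C gray
    C black
    E gray
      K gray
        K→D: D is gray → back edge
First back edge: K → D.

K->D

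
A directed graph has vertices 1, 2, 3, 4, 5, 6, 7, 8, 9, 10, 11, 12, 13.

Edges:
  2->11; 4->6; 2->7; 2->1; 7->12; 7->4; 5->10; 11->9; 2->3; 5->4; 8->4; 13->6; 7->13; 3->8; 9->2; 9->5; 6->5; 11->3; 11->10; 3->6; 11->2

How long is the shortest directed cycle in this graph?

2

For each vertex v, BFS finds the shortest path from v back to v.
The shortest such closed walk is 2 → 11 → 2, length 2.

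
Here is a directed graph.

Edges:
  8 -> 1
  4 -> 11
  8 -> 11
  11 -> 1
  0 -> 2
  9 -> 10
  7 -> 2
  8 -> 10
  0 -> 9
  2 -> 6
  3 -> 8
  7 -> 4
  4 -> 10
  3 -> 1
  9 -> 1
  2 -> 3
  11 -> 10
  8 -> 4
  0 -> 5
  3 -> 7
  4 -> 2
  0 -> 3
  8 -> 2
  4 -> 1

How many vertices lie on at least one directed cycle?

A vertex is on a directed cycle iff it belongs to a strongly connected component of size ≥ 2 (or has a self-loop).
The vertices on cycles are {2, 3, 4, 7, 8} — 5 in total.

5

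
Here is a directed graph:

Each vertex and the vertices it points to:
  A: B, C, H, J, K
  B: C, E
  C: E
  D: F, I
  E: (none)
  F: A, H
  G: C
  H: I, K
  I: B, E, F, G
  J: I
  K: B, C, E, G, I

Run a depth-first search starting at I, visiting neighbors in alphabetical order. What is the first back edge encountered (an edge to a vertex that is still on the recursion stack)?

H->I

DFS from I (visiting neighbors in alphabetical order); mark gray on enter, black on exit:
I gray
  B gray
    C gray
      E gray
      E black
    C black
    B→E: E black — skip
  B black
  I→E: E black — skip
  F gray
    A gray
      A→B: B black — skip
      A→C: C black — skip
      H gray
        H→I: I is gray → back edge
First back edge: H → I.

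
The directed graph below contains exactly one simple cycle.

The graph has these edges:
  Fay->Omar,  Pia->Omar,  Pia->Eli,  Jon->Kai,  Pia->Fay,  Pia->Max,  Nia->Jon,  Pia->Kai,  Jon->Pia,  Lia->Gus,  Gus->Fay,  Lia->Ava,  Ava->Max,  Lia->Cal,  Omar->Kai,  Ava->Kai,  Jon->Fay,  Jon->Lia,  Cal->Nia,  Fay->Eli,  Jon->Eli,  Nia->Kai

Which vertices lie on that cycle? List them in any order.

DFS with gray/black marking from Jon:
Jon gray
  Fay gray
    Eli gray
    Eli black
    Omar gray
      Kai gray
      Kai black
    Omar black
  Fay black
  Jon→Kai: Kai black — skip
  Jon→Eli: Eli black — skip
  Pia gray
    Pia→Fay: Fay black — skip
    Pia→Omar: Omar black — skip
    Max gray
    Max black
    Pia→Kai: Kai black — skip
    Pia→Eli: Eli black — skip
  Pia black
  Lia gray
    Gus gray
      Gus→Fay: Fay black — skip
    Gus black
    Cal gray
      Nia gray
        Nia→Jon: Jon is gray → back edge
Back edge closes the cycle Jon → Lia → Cal → Nia → Jon; its vertices are {Cal, Jon, Lia, Nia}.

Cal, Jon, Lia, Nia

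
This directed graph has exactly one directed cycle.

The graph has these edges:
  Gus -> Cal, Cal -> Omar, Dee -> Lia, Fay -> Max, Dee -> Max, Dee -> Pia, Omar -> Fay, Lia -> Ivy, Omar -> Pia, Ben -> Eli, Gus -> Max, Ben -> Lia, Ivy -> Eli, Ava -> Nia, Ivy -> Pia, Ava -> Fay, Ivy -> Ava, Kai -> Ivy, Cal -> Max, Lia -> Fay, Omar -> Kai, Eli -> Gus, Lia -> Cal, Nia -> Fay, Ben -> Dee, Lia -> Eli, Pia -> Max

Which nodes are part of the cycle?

DFS with gray/black marking from Ivy:
Ivy gray
  Pia gray
    Max gray
    Max black
  Pia black
  Eli gray
    Gus gray
      Cal gray
        Omar gray
          Fay gray
            Fay→Max: Max black — skip
          Fay black
          Kai gray
            Kai→Ivy: Ivy is gray → back edge
Back edge closes the cycle Ivy → Eli → Gus → Cal → Omar → Kai → Ivy; its vertices are {Cal, Eli, Gus, Ivy, Kai, Omar}.

Cal, Eli, Gus, Ivy, Kai, Omar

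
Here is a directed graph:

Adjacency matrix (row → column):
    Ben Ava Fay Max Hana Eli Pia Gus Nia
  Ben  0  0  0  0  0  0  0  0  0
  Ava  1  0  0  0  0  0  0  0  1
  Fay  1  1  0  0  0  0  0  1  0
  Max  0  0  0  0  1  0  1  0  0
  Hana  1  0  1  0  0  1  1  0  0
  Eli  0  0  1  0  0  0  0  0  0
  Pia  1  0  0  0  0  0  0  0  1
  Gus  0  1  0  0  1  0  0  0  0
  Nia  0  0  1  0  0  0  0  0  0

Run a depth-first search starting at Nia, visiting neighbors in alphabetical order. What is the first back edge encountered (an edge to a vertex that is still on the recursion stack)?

Ava->Nia

DFS from Nia (visiting neighbors in alphabetical order); mark gray on enter, black on exit:
Nia gray
  Fay gray
    Ava gray
      Ben gray
      Ben black
      Ava→Nia: Nia is gray → back edge
First back edge: Ava → Nia.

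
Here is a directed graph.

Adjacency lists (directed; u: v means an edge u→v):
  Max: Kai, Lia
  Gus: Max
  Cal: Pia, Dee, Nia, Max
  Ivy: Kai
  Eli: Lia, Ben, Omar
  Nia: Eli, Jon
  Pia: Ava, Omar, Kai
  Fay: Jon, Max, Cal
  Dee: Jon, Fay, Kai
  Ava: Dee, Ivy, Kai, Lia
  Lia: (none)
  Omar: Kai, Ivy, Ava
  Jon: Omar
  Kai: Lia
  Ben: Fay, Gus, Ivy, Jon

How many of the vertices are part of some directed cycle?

10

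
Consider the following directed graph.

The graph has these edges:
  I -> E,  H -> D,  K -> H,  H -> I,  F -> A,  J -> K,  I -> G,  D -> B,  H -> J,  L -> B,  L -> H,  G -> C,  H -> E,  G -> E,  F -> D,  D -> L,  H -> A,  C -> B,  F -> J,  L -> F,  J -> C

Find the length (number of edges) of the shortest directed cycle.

For each vertex v, BFS finds the shortest path from v back to v.
The shortest such closed walk is L → H → D → L, length 3.

3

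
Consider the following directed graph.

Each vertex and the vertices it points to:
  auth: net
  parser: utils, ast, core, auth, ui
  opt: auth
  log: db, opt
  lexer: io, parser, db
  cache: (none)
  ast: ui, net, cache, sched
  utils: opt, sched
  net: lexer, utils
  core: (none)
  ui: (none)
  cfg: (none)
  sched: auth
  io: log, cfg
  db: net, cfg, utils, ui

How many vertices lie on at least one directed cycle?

11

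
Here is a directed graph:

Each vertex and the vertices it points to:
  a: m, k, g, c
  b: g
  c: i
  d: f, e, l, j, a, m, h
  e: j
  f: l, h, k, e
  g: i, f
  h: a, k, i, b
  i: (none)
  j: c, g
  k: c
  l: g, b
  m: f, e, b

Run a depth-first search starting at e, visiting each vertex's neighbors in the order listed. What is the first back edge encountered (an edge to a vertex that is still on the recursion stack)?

l→g

DFS from e (visiting each vertex's neighbors in the order listed); mark gray on enter, black on exit:
e gray
  j gray
    c gray
      i gray
      i black
    c black
    g gray
      g→i: i black — skip
      f gray
        l gray
          l→g: g is gray → back edge
First back edge: l → g.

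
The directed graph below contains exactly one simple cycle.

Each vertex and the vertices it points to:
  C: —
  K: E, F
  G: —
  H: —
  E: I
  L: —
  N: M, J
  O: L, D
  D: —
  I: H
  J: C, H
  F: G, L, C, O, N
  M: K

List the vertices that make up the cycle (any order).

DFS with gray/black marking from K:
K gray
  E gray
    I gray
      H gray
      H black
    I black
  E black
  F gray
    G gray
    G black
    L gray
    L black
    C gray
    C black
    O gray
      O→L: L black — skip
      D gray
      D black
    O black
    N gray
      M gray
        M→K: K is gray → back edge
Back edge closes the cycle K → F → N → M → K; its vertices are {F, K, M, N}.

F, K, M, N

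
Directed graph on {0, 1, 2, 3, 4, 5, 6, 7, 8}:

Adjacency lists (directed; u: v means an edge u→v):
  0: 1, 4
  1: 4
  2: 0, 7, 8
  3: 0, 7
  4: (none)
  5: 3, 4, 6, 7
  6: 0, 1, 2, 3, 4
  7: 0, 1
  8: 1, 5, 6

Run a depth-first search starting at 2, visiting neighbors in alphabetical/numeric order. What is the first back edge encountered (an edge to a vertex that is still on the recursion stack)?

6->2

DFS from 2 (visiting neighbors in alphabetical/numeric order); mark gray on enter, black on exit:
2 gray
  0 gray
    1 gray
      4 gray
      4 black
    1 black
    0→4: 4 black — skip
  0 black
  7 gray
    7→0: 0 black — skip
    7→1: 1 black — skip
  7 black
  8 gray
    8→1: 1 black — skip
    5 gray
      3 gray
        3→0: 0 black — skip
        3→7: 7 black — skip
      3 black
      5→4: 4 black — skip
      6 gray
        6→0: 0 black — skip
        6→1: 1 black — skip
        6→2: 2 is gray → back edge
First back edge: 6 → 2.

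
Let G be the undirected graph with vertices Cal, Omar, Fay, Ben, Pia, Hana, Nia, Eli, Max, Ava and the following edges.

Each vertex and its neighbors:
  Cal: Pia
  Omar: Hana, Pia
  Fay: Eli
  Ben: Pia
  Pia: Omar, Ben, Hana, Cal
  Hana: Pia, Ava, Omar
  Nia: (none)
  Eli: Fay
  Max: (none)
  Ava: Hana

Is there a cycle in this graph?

Yes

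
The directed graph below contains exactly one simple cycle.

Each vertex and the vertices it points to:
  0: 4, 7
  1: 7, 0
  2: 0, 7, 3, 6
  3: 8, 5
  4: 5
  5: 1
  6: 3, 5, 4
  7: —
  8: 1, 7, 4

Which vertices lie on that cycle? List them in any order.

DFS with gray/black marking from 0:
0 gray
  4 gray
    5 gray
      1 gray
        7 gray
        7 black
        1→0: 0 is gray → back edge
Back edge closes the cycle 0 → 4 → 5 → 1 → 0; its vertices are {0, 1, 4, 5}.

0, 1, 4, 5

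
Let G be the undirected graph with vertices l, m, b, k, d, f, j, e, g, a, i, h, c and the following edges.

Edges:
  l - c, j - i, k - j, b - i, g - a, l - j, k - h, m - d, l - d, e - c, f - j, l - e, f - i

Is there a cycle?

Yes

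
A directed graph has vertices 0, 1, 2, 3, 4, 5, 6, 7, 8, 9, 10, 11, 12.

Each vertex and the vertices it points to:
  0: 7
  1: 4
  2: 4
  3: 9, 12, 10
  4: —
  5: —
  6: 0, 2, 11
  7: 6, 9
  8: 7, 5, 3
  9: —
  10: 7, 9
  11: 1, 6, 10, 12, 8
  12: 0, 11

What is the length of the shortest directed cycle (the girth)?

For each vertex v, BFS finds the shortest path from v back to v.
The shortest such closed walk is 11 → 12 → 11, length 2.

2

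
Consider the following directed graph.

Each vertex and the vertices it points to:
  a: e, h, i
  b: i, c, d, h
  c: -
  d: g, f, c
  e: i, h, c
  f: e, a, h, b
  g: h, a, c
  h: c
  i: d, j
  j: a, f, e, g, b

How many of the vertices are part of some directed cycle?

A vertex is on a directed cycle iff it belongs to a strongly connected component of size ≥ 2 (or has a self-loop).
The vertices on cycles are {a, b, d, e, f, g, i, j} — 8 in total.

8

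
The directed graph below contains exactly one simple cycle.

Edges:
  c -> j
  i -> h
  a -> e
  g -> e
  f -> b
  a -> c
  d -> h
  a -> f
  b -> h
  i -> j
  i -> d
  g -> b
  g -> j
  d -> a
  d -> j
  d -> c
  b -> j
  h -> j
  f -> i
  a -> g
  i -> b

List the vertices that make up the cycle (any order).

DFS with gray/black marking from a:
a gray
  f gray
    b gray
      j gray
      j black
      h gray
        h→j: j black — skip
      h black
    b black
    i gray
      d gray
        d→h: h black — skip
        c gray
          c→j: j black — skip
        c black
        d→j: j black — skip
        d→a: a is gray → back edge
Back edge closes the cycle a → f → i → d → a; its vertices are {a, d, f, i}.

a, d, f, i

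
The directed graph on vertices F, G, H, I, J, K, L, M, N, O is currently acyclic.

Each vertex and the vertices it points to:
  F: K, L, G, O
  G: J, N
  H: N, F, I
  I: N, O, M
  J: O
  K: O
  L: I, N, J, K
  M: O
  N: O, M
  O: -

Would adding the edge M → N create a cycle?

Yes

Adding M→N creates a cycle iff N can already reach M.
Path from N: N → M.
So N → … → M → N is a cycle.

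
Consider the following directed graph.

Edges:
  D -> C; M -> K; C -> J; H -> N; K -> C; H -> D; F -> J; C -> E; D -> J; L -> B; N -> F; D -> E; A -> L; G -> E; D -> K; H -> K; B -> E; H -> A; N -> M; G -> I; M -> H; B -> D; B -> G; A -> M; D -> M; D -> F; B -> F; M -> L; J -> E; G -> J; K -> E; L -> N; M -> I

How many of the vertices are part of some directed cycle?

A vertex is on a directed cycle iff it belongs to a strongly connected component of size ≥ 2 (or has a self-loop).
The vertices on cycles are {A, B, D, H, L, M, N} — 7 in total.

7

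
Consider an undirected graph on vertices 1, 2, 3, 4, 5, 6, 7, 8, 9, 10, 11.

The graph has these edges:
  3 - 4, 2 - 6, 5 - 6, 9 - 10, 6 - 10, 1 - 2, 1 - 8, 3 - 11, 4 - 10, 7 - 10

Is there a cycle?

No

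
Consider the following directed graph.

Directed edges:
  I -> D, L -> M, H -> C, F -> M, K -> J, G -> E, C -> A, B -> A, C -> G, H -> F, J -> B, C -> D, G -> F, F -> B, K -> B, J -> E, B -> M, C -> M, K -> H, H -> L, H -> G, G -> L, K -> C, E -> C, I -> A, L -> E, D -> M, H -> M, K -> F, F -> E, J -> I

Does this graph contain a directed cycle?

DFS with white/gray/black marking, starting from I:
I gray
  A gray
  A black
  D gray
    M gray
    M black
  D black
I black
B gray
  B→M: M black — skip
  B→A: A black — skip
B black
C gray
  C→D: D black — skip
  G gray
    F gray
      E gray
        E→C: C is gray → back edge
Back edge found, so a cycle exists: C → G → F → E → C.

Yes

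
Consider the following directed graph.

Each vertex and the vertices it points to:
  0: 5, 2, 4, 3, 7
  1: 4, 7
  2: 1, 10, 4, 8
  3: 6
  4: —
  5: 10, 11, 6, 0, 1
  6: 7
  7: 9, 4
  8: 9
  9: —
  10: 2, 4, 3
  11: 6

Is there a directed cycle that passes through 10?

Yes

10 is on a cycle iff 10 can reach itself via ≥1 edge.
10 → 2 → 10 — yes.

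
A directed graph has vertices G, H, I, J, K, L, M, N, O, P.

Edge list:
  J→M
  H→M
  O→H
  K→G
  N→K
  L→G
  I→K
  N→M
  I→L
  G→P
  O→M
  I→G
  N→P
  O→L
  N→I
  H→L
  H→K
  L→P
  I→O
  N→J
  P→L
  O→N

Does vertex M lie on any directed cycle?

No

M lies on a cycle iff there is a path from M back to itself.
Exploring from M, it never reaches itself; equivalently, its strongly connected component is a singleton.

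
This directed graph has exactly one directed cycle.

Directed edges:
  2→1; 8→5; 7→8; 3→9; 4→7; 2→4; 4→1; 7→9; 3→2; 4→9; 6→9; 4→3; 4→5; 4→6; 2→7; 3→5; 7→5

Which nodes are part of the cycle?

2, 3, 4

DFS with gray/black marking from 2:
2 gray
  7 gray
    5 gray
    5 black
    8 gray
      8→5: 5 black — skip
    8 black
    9 gray
    9 black
  7 black
  1 gray
  1 black
  4 gray
    4→5: 5 black — skip
    3 gray
      3→9: 9 black — skip
      3→5: 5 black — skip
      3→2: 2 is gray → back edge
Back edge closes the cycle 2 → 4 → 3 → 2; its vertices are {2, 3, 4}.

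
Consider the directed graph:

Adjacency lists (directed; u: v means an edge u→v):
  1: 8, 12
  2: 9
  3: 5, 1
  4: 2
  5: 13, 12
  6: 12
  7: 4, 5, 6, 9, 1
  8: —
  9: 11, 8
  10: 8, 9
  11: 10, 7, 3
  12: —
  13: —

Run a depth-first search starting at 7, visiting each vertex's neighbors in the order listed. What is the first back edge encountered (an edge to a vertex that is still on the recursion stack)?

10->9

DFS from 7 (visiting each vertex's neighbors in the order listed); mark gray on enter, black on exit:
7 gray
  4 gray
    2 gray
      9 gray
        11 gray
          10 gray
            8 gray
            8 black
            10→9: 9 is gray → back edge
First back edge: 10 → 9.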